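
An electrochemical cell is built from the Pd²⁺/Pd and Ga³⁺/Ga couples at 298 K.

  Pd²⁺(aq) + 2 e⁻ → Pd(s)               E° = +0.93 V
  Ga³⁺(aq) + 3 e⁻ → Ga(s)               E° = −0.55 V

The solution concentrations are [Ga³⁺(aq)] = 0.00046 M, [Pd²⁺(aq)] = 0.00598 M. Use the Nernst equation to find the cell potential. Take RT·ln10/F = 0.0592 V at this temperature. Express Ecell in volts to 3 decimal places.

+1.480 V

The Pd²⁺/Pd couple has the more positive E°, so it is the cathode; Ga³⁺/Ga is the anode.
The standard potential is +0.93 − (−0.55) = +1.48 V and the balanced reaction transfers n = 6 electrons.
The balanced reaction is 3 Pd²⁺(aq) + 2 Ga(s) → 3 Pd(s) + 2 Ga³⁺(aq), so Q = [Ga³⁺(aq)]^2 / [Pd²⁺(aq)]^3 = 0.989 and log Q = −0.005.
Applying E = E° − (RT ln10/nF)·log Q gives +1.48 − (0.0592/6)(−0.005) = +1.480 V.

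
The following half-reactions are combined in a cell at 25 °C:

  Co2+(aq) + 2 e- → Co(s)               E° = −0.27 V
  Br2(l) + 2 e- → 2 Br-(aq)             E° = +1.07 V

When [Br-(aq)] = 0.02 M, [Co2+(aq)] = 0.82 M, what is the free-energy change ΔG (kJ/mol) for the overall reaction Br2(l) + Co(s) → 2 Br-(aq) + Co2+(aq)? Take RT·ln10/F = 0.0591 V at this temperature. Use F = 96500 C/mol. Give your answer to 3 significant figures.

−278 kJ/mol

With Br₂/Br⁻ reduced at the cathode, E°cell = +1.07 − (−0.27) = +1.34 V and n = 2.
The reaction quotient is [Br-(aq)]^2·[Co2+(aq)] = 0.000328; by Nernst, E = +1.34 − (0.0591/2)(−3.484) = +1.4430 V.
Then ΔG = −nFE = −2 × 96500 × +1.4430 J/mol = −278 kJ/mol.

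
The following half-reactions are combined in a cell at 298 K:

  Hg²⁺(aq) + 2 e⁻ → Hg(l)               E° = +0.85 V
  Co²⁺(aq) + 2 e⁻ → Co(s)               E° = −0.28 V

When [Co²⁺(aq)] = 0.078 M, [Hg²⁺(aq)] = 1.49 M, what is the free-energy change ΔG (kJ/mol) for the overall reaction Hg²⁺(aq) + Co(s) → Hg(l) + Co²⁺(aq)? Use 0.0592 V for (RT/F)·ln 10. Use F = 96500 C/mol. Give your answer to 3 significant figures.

The standard cell potential is +0.85 − (−0.28) = +1.13 V, with n = 2 electrons in the balanced equation.
Q = [Co²⁺(aq)] / [Hg²⁺(aq)] = 0.0523, so log Q = −1.281 and E = +1.13 − (0.0592/2)(−1.281) = +1.1679 V.
Finally ΔG = −nFE = −(2)(96500 C/mol)(+1.1679 V) = −225 kJ/mol.

−225 kJ/mol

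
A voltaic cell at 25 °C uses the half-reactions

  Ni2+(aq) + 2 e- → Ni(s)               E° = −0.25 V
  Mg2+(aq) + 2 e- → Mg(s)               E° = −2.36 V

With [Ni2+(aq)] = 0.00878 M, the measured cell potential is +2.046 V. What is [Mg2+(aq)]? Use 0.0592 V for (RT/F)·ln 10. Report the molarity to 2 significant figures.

1.3 M

With Ni²⁺/Ni at the cathode and Mg²⁺/Mg at the anode, E°cell = −0.25 − (−2.36) = +2.11 V (n = 2).
Rearranging E = E° − (0.0592/n)·log Q gives log Q = 2(+2.11 − (+2.046))/0.0592 = 2.162.
Balancing electrons gives Ni2+(aq) + Mg(s) → Ni(s) + Mg2+(aq); thus Q = [Mg2+(aq)] / [Ni2+(aq)].
Solving for the unknown gives log [Mg2+(aq)] = 0.105, so [Mg2+(aq)] ≈ 1.3 M.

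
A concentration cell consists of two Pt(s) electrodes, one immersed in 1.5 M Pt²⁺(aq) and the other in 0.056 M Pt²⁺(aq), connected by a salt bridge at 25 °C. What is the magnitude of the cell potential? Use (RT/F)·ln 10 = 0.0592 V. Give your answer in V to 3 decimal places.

0.042 V

For a concentration cell E°cell = 0, since both electrodes use the same couple.
The compartment with the higher Pt²⁺(aq) concentration (1.5 M) acts as the cathode; ions are reduced there and produced at the dilute (0.056 M) anode.
With n = 2, Ecell = −(0.0592/2)·log([dilute]/[conc]) = −(0.0592/2)·log(0.056/1.5) = +0.042 V.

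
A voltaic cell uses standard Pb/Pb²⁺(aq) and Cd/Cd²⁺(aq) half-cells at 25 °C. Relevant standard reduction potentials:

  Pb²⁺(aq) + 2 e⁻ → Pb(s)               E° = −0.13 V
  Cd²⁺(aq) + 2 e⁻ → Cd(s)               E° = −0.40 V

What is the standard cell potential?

Of the two couples in this cell, the one with the more positive reduction potential is reduced at the cathode: here that is Pb²⁺/Pb (−0.13 V); Cd²⁺/Cd (−0.40 V) is the anode.
E°cell = E°(cathode) − E°(anode) = −0.13 − (−0.40) = +0.27 V.

+0.27 V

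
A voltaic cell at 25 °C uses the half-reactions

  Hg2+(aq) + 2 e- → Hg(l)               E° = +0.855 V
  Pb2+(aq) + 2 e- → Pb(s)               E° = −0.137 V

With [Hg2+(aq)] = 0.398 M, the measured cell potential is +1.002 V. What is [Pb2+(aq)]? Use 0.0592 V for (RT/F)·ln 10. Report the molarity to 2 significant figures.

With Hg²⁺/Hg at the cathode and Pb²⁺/Pb at the anode, E°cell = +0.855 − (−0.137) = +0.992 V (n = 2).
From the Nernst equation, log Q = n(E° − E)/0.0592 = 2·(+0.992 − (+1.002))/0.0592 = −0.338.
The balanced reaction is Hg2+(aq) + Pb(s) → Hg(l) + Pb2+(aq), so Q = [Pb2+(aq)] / [Hg2+(aq)].
Isolating [Pb2+(aq)] in Q = 10^{−0.338} yields log [Pb2+(aq)] = −0.738, i.e. 0.18 M.

0.18 M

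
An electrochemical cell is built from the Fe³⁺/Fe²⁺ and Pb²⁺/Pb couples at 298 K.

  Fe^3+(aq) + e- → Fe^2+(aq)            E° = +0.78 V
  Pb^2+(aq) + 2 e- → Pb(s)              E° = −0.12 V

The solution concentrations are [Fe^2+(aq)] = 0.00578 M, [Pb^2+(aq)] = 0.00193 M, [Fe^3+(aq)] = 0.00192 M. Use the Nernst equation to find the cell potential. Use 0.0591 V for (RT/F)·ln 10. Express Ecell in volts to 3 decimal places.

Since E°(Fe³⁺/Fe²⁺) > E°(Pb²⁺/Pb), Fe³⁺/Fe²⁺ serves as the cathode.
E°cell = E°cat − E°an = +0.78 − (−0.12) = +0.90 V; n = 2.
The balanced reaction is 2 Fe^3+(aq) + Pb(s) → 2 Fe^2+(aq) + Pb^2+(aq), so Q = ([Fe^2+(aq)]^2·[Pb^2+(aq)]) / [Fe^3+(aq)]^2 = 0.0175 and log Q = −1.757.
By the Nernst equation, E = +0.90 − (0.0591/2)·(−1.757) = +0.952 V.

+0.952 V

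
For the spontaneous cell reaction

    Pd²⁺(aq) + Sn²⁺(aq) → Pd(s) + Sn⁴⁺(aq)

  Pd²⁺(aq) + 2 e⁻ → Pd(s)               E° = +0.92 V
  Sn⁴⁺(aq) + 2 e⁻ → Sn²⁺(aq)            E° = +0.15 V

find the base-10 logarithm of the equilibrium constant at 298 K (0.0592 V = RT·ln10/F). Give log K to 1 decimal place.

The Pd²⁺/Pd couple is reduced (cathode); E°cell = +0.92 − (+0.15) = +0.77 V with n = 2.
At equilibrium E = 0, so log K = nE°cell / 0.0592 = (2)(+0.77) / 0.0592 = 26.0.

log K = 26.0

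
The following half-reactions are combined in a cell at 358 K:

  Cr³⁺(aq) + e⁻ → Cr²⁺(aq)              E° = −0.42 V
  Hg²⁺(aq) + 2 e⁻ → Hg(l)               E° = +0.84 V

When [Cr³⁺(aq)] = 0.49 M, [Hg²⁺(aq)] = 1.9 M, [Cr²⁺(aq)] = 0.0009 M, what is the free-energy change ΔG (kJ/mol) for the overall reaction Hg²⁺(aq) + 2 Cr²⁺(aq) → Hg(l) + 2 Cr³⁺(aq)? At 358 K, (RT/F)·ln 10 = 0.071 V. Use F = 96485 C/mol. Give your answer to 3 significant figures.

−208 kJ/mol

E°cell = +0.84 − (−0.42) = +1.26 V; the balanced reaction transfers n = 2 electrons.
Here Q = [Cr³⁺(aq)]^2 / ([Hg²⁺(aq)]·[Cr²⁺(aq)]^2) = 1.56×10^5 (log Q = 5.193), giving E = +1.26 − (0.071/2)·(5.193) = +1.0756 V.
Then ΔG = −nFE = −2 × 96485 × +1.0756 J/mol = −208 kJ/mol.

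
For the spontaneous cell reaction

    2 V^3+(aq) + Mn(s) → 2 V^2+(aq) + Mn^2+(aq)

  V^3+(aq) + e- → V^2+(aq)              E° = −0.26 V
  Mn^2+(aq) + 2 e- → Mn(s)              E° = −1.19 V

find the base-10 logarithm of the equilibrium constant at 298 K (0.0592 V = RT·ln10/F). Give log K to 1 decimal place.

The V³⁺/V²⁺ couple is reduced (cathode); E°cell = −0.26 − (−1.19) = +0.93 V with n = 2.
At equilibrium E = 0, so log K = nE°cell / 0.0592 = (2)(+0.93) / 0.0592 = 31.4.

log K = 31.4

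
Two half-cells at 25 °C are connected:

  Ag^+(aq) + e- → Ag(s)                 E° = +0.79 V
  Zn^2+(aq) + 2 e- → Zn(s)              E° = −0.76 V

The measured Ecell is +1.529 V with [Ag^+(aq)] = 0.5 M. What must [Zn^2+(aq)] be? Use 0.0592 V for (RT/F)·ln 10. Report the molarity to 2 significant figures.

Ag⁺/Ag is the cathode (higher E°); E°cell = +0.79 − (−0.76) = +1.55 V with n = 2.
Rearranging E = E° − (0.0592/n)·log Q gives log Q = 2(+1.55 − (+1.529))/0.0592 = 0.709.
Balancing electrons gives 2 Ag^+(aq) + Zn(s) → 2 Ag(s) + Zn^2+(aq); thus Q = [Zn^2+(aq)] / [Ag^+(aq)]^2.
Substituting the known concentrations and solving, log [Zn^2+(aq)] = 0.107 and [Zn^2+(aq)] = 1.3 M.

1.3 M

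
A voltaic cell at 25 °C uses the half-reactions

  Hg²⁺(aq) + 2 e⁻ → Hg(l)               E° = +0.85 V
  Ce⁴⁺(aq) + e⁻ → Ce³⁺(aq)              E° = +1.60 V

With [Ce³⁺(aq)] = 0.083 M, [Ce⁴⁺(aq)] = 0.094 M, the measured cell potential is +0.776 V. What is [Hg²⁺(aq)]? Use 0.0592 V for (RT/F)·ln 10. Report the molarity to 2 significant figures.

0.17 M

The Ce⁴⁺/Ce³⁺ couple has the larger reduction potential, so it is the cathode: E°cell = +1.60 − (+0.85) = +0.75 V and n = 2.
From the Nernst equation, log Q = n(E° − E)/0.0592 = 2·(+0.75 − (+0.776))/0.0592 = −0.878.
Balancing electrons gives 2 Ce⁴⁺(aq) + Hg(l) → 2 Ce³⁺(aq) + Hg²⁺(aq); thus Q = ([Ce³⁺(aq)]^2·[Hg²⁺(aq)]) / [Ce⁴⁺(aq)]^2.
Substituting the known concentrations and solving, log [Hg²⁺(aq)] = −0.770 and [Hg²⁺(aq)] = 0.17 M.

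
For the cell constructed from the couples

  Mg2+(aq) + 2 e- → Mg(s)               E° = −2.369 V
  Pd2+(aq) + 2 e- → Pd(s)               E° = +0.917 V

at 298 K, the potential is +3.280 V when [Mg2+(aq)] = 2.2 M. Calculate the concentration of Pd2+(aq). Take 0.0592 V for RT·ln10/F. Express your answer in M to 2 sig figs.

1.4 M

The Pd²⁺/Pd couple has the larger reduction potential, so it is the cathode: E°cell = +0.917 − (−2.369) = +3.286 V and n = 2.
Since E = E° − (0.0592/n)·log Q, log Q = n(E° − E)/0.0592 = 0.203.
Balancing electrons gives Pd2+(aq) + Mg(s) → Pd(s) + Mg2+(aq); thus Q = [Mg2+(aq)] / [Pd2+(aq)].
Solving for the unknown gives log [Pd2+(aq)] = 0.139, so [Pd2+(aq)] ≈ 1.4 M.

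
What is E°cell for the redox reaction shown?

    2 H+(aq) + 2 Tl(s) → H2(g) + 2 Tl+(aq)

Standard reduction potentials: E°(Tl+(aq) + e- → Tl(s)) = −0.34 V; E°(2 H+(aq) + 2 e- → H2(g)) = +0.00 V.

+0.34 V

H+(aq) gains electrons, so the 2H⁺/H₂ couple is the cathode; the Tl⁺/Tl couple is the anode.
E°cell = E°(cathode) − E°(anode) = +0.00 − (−0.34) = +0.34 V.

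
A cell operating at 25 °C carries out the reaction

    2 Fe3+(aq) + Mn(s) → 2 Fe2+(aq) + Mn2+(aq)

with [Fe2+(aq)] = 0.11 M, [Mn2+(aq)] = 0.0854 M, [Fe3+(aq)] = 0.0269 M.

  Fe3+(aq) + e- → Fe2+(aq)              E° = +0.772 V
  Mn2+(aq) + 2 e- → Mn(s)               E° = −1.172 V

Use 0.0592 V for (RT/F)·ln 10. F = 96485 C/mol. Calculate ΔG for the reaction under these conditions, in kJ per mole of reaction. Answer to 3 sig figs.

−374 kJ/mol

E°cell = +0.772 − (−1.172) = +1.944 V; the balanced reaction transfers n = 2 electrons.
Q = ([Fe2+(aq)]^2·[Mn2+(aq)]) / [Fe3+(aq)]^2 = 1.43, so log Q = 0.155 and E = +1.944 − (0.0592/2)(0.155) = +1.9394 V.
Finally ΔG = −nFE = −(2)(96485 C/mol)(+1.9394 V) = −374 kJ/mol.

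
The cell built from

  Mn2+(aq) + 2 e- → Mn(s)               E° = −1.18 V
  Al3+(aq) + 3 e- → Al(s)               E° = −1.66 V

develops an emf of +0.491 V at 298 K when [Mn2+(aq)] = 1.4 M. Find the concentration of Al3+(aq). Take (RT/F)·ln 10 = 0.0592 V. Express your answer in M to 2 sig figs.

0.46 M

Mn²⁺/Mn is the cathode (higher E°); E°cell = −1.18 − (−1.66) = +0.48 V with n = 6.
Rearranging E = E° − (0.0592/n)·log Q gives log Q = 6(+0.48 − (+0.491))/0.0592 = −1.115.
The balanced reaction is 3 Mn2+(aq) + 2 Al(s) → 3 Mn(s) + 2 Al3+(aq), so Q = [Al3+(aq)]^2 / [Mn2+(aq)]^3.
Substituting the known concentrations and solving, log [Al3+(aq)] = −0.338 and [Al3+(aq)] = 0.46 M.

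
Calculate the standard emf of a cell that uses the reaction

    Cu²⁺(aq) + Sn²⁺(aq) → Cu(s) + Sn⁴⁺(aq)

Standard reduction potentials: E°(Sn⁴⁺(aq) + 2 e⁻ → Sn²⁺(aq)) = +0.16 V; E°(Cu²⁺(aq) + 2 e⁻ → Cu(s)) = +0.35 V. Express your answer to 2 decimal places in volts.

+0.19 V

Cu²⁺(aq) gains electrons, so the Cu²⁺/Cu couple is the cathode; the Sn⁴⁺/Sn²⁺ couple is the anode.
E°cell = E°(cathode) − E°(anode) = +0.35 − (+0.16) = +0.19 V.
The positive value indicates the reaction is spontaneous as written.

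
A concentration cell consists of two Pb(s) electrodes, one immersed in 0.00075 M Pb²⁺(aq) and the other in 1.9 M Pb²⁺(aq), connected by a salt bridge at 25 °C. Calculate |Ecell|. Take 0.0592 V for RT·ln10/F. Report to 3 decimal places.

For a concentration cell E°cell = 0, since both electrodes use the same couple.
The compartment with the higher Pb²⁺(aq) concentration (1.9 M) acts as the cathode; ions are reduced there and produced at the dilute (0.00075 M) anode.
With n = 2, Ecell = −(0.0592/2)·log([dilute]/[conc]) = −(0.0592/2)·log(0.00075/1.9) = +0.101 V.

0.101 V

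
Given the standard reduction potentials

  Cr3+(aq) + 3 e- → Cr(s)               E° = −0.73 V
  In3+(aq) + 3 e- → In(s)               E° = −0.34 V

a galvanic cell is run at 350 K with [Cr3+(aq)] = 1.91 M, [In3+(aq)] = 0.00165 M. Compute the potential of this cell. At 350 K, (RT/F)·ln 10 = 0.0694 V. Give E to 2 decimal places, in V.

+0.32 V

The In³⁺/In couple has the more positive E°, so it is the cathode; Cr³⁺/Cr is the anode.
The standard potential is −0.34 − (−0.73) = +0.39 V and the balanced reaction transfers n = 3 electrons.
For the overall reaction In3+(aq) + Cr(s) → In(s) + Cr3+(aq), Q = [Cr3+(aq)] / [In3+(aq)] = 1.16×10^3, giving log Q = 3.064.
E = E° − (0.0694/n)·log Q = +0.39 − (0.0694/3)(3.064) = +0.32 V.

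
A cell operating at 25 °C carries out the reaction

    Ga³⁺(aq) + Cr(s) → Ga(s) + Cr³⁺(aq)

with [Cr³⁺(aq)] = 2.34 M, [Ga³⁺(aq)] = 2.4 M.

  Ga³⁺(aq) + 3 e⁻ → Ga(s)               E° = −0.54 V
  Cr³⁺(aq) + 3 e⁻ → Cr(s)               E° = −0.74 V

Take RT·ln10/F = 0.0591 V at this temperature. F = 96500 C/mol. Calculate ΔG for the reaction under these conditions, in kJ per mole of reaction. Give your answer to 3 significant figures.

−58.0 kJ/mol

E°cell = −0.54 − (−0.74) = +0.20 V; the balanced reaction transfers n = 3 electrons.
Q = [Cr³⁺(aq)] / [Ga³⁺(aq)] = 0.975, so log Q = −0.011 and E = +0.20 − (0.0591/3)(−0.011) = +0.2002 V.
ΔG = −nFE = −(3)(96500)(+0.2002) J/mol = −58.0 kJ/mol.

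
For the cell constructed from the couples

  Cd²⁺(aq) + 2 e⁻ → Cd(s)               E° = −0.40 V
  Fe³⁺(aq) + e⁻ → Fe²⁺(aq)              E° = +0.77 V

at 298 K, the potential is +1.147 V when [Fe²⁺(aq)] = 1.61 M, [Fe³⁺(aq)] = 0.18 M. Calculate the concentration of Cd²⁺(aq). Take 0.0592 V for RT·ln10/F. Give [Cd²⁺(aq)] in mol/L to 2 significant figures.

With Fe³⁺/Fe²⁺ at the cathode and Cd²⁺/Cd at the anode, E°cell = +0.77 − (−0.40) = +1.17 V (n = 2).
Since E = E° − (0.0592/n)·log Q, log Q = n(E° − E)/0.0592 = 0.777.
For 2 Fe³⁺(aq) + Cd(s) → 2 Fe²⁺(aq) + Cd²⁺(aq), the reaction quotient is Q = ([Fe²⁺(aq)]^2·[Cd²⁺(aq)]) / [Fe³⁺(aq)]^2.
Isolating [Cd²⁺(aq)] in Q = 10^{0.777} yields log [Cd²⁺(aq)] = −1.126, i.e. 0.075 M.

0.075 M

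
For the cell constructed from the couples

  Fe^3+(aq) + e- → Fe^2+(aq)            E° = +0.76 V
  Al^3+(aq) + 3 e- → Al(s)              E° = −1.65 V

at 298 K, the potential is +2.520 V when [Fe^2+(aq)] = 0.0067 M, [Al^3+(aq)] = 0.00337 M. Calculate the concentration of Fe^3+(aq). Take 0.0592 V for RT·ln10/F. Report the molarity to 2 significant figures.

0.072 M

Fe³⁺/Fe²⁺ is the cathode (higher E°); E°cell = +0.76 − (−1.65) = +2.41 V with n = 3.
Rearranging E = E° − (0.0592/n)·log Q gives log Q = 3(+2.41 − (+2.520))/0.0592 = −5.574.
The balanced reaction is 3 Fe^3+(aq) + Al(s) → 3 Fe^2+(aq) + Al^3+(aq), so Q = ([Fe^2+(aq)]^3·[Al^3+(aq)]) / [Fe^3+(aq)]^3.
Solving for the unknown gives log [Fe^3+(aq)] = −1.140, so [Fe^3+(aq)] ≈ 0.072 M.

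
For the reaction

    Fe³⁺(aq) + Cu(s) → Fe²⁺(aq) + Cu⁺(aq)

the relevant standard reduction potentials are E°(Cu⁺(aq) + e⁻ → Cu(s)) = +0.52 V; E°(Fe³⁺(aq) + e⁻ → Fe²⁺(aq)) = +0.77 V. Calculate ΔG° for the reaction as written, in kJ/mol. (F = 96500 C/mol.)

−24.1 kJ/mol

In the reaction as written Fe³⁺(aq) is reduced, so the Fe³⁺/Fe²⁺ couple is the cathode and Cu⁺/Cu is the anode.
E°cell = +0.77 − (+0.52) = +0.25 V; balancing electrons gives n = 1.
ΔG° = −nFE°cell = −(1)(96500)(+0.25) J/mol = −24.1 kJ/mol.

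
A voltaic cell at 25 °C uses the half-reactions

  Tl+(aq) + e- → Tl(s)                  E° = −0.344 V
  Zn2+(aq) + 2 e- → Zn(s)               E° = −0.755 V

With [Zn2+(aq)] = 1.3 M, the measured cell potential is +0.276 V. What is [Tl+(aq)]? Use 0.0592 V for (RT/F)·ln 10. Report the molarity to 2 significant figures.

0.0060 M

The Tl⁺/Tl couple has the larger reduction potential, so it is the cathode: E°cell = −0.344 − (−0.755) = +0.411 V and n = 2.
Rearranging E = E° − (0.0592/n)·log Q gives log Q = 2(+0.411 − (+0.276))/0.0592 = 4.561.
Balancing electrons gives 2 Tl+(aq) + Zn(s) → 2 Tl(s) + Zn2+(aq); thus Q = [Zn2+(aq)] / [Tl+(aq)]^2.
Solving for the unknown gives log [Tl+(aq)] = −2.224, so [Tl+(aq)] ≈ 0.0060 M.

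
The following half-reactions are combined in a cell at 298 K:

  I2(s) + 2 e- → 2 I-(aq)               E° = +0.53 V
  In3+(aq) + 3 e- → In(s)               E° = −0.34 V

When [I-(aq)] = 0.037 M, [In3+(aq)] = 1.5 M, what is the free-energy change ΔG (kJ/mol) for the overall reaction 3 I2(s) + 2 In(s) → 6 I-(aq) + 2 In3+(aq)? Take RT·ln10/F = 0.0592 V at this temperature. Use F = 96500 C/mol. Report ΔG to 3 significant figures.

The standard cell potential is +0.53 − (−0.34) = +0.87 V, with n = 6 electrons in the balanced equation.
Q = [I-(aq)]^6·[In3+(aq)]^2 = 5.77×10^−9, so log Q = −8.239 and E = +0.87 − (0.0592/6)(−8.239) = +0.9513 V.
Then ΔG = −nFE = −6 × 96500 × +0.9513 J/mol = −551 kJ/mol.

−551 kJ/mol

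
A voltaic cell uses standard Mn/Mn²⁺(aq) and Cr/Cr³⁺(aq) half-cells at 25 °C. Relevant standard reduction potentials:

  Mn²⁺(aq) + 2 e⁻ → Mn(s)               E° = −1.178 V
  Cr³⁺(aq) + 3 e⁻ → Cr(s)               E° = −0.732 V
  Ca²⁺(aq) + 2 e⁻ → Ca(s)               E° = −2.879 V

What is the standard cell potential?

+0.446 V

Of the two couples in this cell, the one with the more positive reduction potential is reduced at the cathode: here that is Cr³⁺/Cr (−0.732 V); Mn²⁺/Mn (−1.178 V) is the anode.
E°cell = E°(cathode) − E°(anode) = −0.732 − (−1.178) = +0.446 V.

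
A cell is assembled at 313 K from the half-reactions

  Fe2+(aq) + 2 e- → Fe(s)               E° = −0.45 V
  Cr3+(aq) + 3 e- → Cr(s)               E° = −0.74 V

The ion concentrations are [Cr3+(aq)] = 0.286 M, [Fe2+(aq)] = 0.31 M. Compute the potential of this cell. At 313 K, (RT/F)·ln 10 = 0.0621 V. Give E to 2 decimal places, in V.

+0.29 V

The Fe²⁺/Fe couple has the more positive E°, so it is the cathode; Cr³⁺/Cr is the anode.
The standard potential is −0.45 − (−0.74) = +0.29 V and the balanced reaction transfers n = 6 electrons.
Balancing gives 3 Fe2+(aq) + 2 Cr(s) → 3 Fe(s) + 2 Cr3+(aq); hence Q = [Cr3+(aq)]^2 / [Fe2+(aq)]^3 = 2.75 (log Q = 0.439).
Applying E = E° − (RT ln10/nF)·log Q gives +0.29 − (0.0621/6)(0.439) = +0.29 V.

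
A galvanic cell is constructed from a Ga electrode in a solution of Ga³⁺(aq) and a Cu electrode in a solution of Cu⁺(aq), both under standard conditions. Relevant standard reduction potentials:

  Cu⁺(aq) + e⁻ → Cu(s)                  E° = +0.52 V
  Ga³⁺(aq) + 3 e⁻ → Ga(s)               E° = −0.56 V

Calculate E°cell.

+1.08 V

Of the two couples in this cell, the one with the more positive reduction potential is reduced at the cathode: here that is Cu⁺/Cu (+0.52 V); Ga³⁺/Ga (−0.56 V) is the anode.
E°cell = E°(cathode) − E°(anode) = +0.52 − (−0.56) = +1.08 V.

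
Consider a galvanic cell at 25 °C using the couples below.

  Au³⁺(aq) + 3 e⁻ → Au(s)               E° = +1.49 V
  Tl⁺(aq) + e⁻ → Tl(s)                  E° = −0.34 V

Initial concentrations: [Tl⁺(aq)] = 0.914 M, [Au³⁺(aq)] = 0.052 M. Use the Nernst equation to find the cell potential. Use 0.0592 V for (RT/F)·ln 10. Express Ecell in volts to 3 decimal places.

+1.807 V

The Au³⁺/Au couple has the more positive E°, so it is the cathode; Tl⁺/Tl is the anode.
E°cell = E°cat − E°an = +1.49 − (−0.34) = +1.83 V; n = 3.
The balanced reaction is Au³⁺(aq) + 3 Tl(s) → Au(s) + 3 Tl⁺(aq), so Q = [Tl⁺(aq)]^3 / [Au³⁺(aq)] = 14.7 and log Q = 1.167.
Applying E = E° − (RT ln10/nF)·log Q gives +1.83 − (0.0592/3)(1.167) = +1.807 V.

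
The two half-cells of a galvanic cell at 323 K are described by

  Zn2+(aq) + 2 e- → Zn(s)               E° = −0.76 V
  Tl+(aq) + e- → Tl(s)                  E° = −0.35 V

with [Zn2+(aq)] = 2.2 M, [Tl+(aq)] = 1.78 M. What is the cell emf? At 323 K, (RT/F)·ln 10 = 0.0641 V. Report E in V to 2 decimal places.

Since E°(Tl⁺/Tl) > E°(Zn²⁺/Zn), Tl⁺/Tl serves as the cathode.
The standard potential is −0.35 − (−0.76) = +0.41 V and the balanced reaction transfers n = 2 electrons.
The balanced reaction is 2 Tl+(aq) + Zn(s) → 2 Tl(s) + Zn2+(aq), so Q = [Zn2+(aq)] / [Tl+(aq)]^2 = 0.694 and log Q = −0.158.
By the Nernst equation, E = +0.41 − (0.0641/2)·(−0.158) = +0.42 V.

+0.42 V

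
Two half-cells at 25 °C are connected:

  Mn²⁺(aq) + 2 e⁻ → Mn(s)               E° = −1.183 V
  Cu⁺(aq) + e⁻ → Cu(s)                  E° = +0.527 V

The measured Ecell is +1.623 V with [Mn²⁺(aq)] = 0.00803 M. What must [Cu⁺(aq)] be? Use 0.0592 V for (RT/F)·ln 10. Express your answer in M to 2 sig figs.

0.0030 M

With Cu⁺/Cu at the cathode and Mn²⁺/Mn at the anode, E°cell = +0.527 − (−1.183) = +1.710 V (n = 2).
Rearranging E = E° − (0.0592/n)·log Q gives log Q = 2(+1.710 − (+1.623))/0.0592 = 2.939.
For 2 Cu⁺(aq) + Mn(s) → 2 Cu(s) + Mn²⁺(aq), the reaction quotient is Q = [Mn²⁺(aq)] / [Cu⁺(aq)]^2.
Substituting the known concentrations and solving, log [Cu⁺(aq)] = −2.517 and [Cu⁺(aq)] = 0.0030 M.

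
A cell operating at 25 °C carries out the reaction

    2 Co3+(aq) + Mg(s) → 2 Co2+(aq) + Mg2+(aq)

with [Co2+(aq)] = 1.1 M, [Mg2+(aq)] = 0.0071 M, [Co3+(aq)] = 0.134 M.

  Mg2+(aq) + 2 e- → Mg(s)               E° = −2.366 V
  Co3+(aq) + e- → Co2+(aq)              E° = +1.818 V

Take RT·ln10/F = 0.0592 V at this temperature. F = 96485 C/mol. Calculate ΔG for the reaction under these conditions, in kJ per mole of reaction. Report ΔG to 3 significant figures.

−809 kJ/mol

The standard cell potential is +1.818 − (−2.366) = +4.184 V, with n = 2 electrons in the balanced equation.
Here Q = ([Co2+(aq)]^2·[Mg2+(aq)]) / [Co3+(aq)]^2 = 0.478 (log Q = −0.320), giving E = +4.184 − (0.0592/2)·(−0.320) = +4.1935 V.
Finally ΔG = −nFE = −(2)(96485 C/mol)(+4.1935 V) = −809 kJ/mol.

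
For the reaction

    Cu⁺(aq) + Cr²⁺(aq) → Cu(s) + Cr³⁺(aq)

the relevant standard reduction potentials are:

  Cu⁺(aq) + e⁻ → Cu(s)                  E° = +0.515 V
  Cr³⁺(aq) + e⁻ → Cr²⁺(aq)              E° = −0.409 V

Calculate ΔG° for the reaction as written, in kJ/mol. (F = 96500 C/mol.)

In the reaction as written Cu⁺(aq) is reduced, so the Cu⁺/Cu couple is the cathode and Cr³⁺/Cr²⁺ is the anode.
E°cell = +0.515 − (−0.409) = +0.924 V; balancing electrons gives n = 1.
ΔG° = −nFE°cell = −(1)(96500)(+0.924) J/mol = −89.2 kJ/mol.

−89.2 kJ/mol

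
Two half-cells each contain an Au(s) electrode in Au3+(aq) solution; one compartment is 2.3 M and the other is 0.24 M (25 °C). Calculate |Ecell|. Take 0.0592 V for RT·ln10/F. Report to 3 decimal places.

0.019 V

For a concentration cell E°cell = 0, since both electrodes use the same couple.
The compartment with the higher Au3+(aq) concentration (2.3 M) acts as the cathode; ions are reduced there and produced at the dilute (0.24 M) anode.
With n = 3, Ecell = −(0.0592/3)·log([dilute]/[conc]) = −(0.0592/3)·log(0.24/2.3) = +0.019 V.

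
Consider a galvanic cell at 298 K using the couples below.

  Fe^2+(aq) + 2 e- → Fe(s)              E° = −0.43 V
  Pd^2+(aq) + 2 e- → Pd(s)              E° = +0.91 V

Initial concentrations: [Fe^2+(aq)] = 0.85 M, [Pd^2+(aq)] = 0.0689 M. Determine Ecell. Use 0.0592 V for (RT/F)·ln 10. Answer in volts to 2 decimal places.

Since E°(Pd²⁺/Pd) > E°(Fe²⁺/Fe), Pd²⁺/Pd serves as the cathode.
E°cell = +0.91 − (−0.43) = +1.34 V, with n = 2 electrons transferred.
The balanced reaction is Pd^2+(aq) + Fe(s) → Pd(s) + Fe^2+(aq), so Q = [Fe^2+(aq)] / [Pd^2+(aq)] = 12.3 and log Q = 1.091.
E = E° − (0.0592/n)·log Q = +1.34 − (0.0592/2)(1.091) = +1.31 V.

+1.31 V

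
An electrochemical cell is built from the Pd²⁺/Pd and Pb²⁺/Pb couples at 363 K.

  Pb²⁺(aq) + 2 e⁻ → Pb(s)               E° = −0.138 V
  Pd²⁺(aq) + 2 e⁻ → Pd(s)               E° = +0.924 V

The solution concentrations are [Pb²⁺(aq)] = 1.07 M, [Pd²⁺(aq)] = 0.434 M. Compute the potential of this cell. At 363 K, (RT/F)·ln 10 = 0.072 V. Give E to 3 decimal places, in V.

+1.048 V

Pd²⁺/Pd is reduced (cathode, E° = +0.924 V) and Pb²⁺/Pb is oxidized (anode).
E°cell = E°cat − E°an = +0.924 − (−0.138) = +1.062 V; n = 2.
For the overall reaction Pd²⁺(aq) + Pb(s) → Pd(s) + Pb²⁺(aq), Q = [Pb²⁺(aq)] / [Pd²⁺(aq)] = 2.47, giving log Q = 0.392.
Applying E = E° − (RT ln10/nF)·log Q gives +1.062 − (0.072/2)(0.392) = +1.048 V.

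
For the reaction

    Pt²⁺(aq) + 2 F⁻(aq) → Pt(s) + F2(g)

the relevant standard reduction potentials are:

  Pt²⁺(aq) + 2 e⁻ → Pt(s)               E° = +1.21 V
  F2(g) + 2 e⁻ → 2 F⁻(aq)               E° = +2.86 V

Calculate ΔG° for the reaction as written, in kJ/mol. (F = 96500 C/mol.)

In the reaction as written Pt²⁺(aq) is reduced, so the Pt²⁺/Pt couple is the cathode and F₂/F⁻ is the anode.
E°cell = +1.21 − (+2.86) = −1.65 V; balancing electrons gives n = 2.
ΔG° = −nFE°cell = −(2)(96500)(−1.65) J/mol = +318 kJ/mol.

+318 kJ/mol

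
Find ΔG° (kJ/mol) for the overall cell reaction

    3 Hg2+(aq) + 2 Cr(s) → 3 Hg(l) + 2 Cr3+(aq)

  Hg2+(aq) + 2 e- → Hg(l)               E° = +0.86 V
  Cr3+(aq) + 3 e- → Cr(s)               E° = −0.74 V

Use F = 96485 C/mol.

In the reaction as written Hg2+(aq) is reduced, so the Hg²⁺/Hg couple is the cathode and Cr³⁺/Cr is the anode.
E°cell = +0.86 − (−0.74) = +1.60 V; balancing electrons gives n = 6.
ΔG° = −nFE°cell = −(6)(96485)(+1.60) J/mol = −926 kJ/mol.

−926 kJ/mol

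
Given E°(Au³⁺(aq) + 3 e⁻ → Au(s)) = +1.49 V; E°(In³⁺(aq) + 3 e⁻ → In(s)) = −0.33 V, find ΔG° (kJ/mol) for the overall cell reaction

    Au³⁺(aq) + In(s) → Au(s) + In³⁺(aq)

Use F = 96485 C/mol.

−527 kJ/mol

In the reaction as written Au³⁺(aq) is reduced, so the Au³⁺/Au couple is the cathode and In³⁺/In is the anode.
E°cell = +1.49 − (−0.33) = +1.82 V; balancing electrons gives n = 3.
ΔG° = −nFE°cell = −(3)(96485)(+1.82) J/mol = −527 kJ/mol.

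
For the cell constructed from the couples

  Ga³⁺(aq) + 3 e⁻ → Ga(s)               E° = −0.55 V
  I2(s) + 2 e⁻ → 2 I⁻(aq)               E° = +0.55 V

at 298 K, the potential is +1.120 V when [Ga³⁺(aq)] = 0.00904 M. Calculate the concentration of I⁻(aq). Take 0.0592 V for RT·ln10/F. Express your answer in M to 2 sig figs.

I₂/I⁻ is the cathode (higher E°); E°cell = +0.55 − (−0.55) = +1.10 V with n = 6.
Since E = E° − (0.0592/n)·log Q, log Q = n(E° − E)/0.0592 = −2.027.
Balancing electrons gives 3 I2(s) + 2 Ga(s) → 6 I⁻(aq) + 2 Ga³⁺(aq); thus Q = [I⁻(aq)]^6·[Ga³⁺(aq)]^2.
Solving for the unknown gives log [I⁻(aq)] = 0.343, so [I⁻(aq)] ≈ 2.2 M.

2.2 M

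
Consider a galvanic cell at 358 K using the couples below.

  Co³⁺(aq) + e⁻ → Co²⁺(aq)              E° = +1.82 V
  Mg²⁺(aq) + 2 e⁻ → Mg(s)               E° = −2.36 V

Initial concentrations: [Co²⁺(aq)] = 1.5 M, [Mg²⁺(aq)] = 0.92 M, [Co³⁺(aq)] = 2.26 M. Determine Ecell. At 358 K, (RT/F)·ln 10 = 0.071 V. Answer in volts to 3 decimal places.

Co³⁺/Co²⁺ is reduced (cathode, E° = +1.82 V) and Mg²⁺/Mg is oxidized (anode).
The standard potential is +1.82 − (−2.36) = +4.18 V and the balanced reaction transfers n = 2 electrons.
For the overall reaction 2 Co³⁺(aq) + Mg(s) → 2 Co²⁺(aq) + Mg²⁺(aq), Q = ([Co²⁺(aq)]^2·[Mg²⁺(aq)]) / [Co³⁺(aq)]^2 = 0.405, giving log Q = −0.392.
By the Nernst equation, E = +4.18 − (0.071/2)·(−0.392) = +4.194 V.

+4.194 V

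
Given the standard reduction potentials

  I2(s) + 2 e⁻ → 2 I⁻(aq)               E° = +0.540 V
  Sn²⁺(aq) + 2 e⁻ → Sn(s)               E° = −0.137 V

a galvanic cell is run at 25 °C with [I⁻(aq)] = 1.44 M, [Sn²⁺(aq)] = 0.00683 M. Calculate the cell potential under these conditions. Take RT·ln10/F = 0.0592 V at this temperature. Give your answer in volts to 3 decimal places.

Since E°(I₂/I⁻) > E°(Sn²⁺/Sn), I₂/I⁻ serves as the cathode.
E°cell = E°cat − E°an = +0.540 − (−0.137) = +0.677 V; n = 2.
The balanced reaction is I2(s) + Sn(s) → 2 I⁻(aq) + Sn²⁺(aq), so Q = [I⁻(aq)]^2·[Sn²⁺(aq)] = 0.0142 and log Q = −1.849.
By the Nernst equation, E = +0.677 − (0.0592/2)·(−1.849) = +0.732 V.

+0.732 V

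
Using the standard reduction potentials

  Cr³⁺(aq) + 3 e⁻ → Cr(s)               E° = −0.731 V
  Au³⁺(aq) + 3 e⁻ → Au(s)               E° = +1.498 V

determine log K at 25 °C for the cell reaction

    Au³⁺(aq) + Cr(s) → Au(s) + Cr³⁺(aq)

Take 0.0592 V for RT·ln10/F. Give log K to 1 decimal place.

The Au³⁺/Au couple is reduced (cathode); E°cell = +1.498 − (−0.731) = +2.229 V with n = 3.
At equilibrium E = 0, so log K = nE°cell / 0.0592 = (3)(+2.229) / 0.0592 = 113.0.

log K = 113.0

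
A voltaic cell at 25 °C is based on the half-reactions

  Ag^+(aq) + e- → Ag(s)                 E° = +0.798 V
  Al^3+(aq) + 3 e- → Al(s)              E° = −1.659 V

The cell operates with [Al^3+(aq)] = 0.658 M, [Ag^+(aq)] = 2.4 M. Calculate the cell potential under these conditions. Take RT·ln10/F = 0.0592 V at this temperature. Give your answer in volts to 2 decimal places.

+2.48 V

The Ag⁺/Ag couple has the more positive E°, so it is the cathode; Al³⁺/Al is the anode.
E°cell = +0.798 − (−1.659) = +2.457 V, with n = 3 electrons transferred.
The balanced reaction is 3 Ag^+(aq) + Al(s) → 3 Ag(s) + Al^3+(aq), so Q = [Al^3+(aq)] / [Ag^+(aq)]^3 = 0.0476 and log Q = −1.322.
Applying E = E° − (RT ln10/nF)·log Q gives +2.457 − (0.0592/3)(−1.322) = +2.48 V.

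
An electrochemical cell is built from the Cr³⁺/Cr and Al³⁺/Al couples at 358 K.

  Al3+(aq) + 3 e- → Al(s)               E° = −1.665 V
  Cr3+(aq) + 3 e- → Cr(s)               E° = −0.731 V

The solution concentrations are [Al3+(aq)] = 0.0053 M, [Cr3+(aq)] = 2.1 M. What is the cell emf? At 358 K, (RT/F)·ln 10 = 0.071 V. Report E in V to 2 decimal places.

+1.00 V

Cr³⁺/Cr is reduced (cathode, E° = −0.731 V) and Al³⁺/Al is oxidized (anode).
E°cell = −0.731 − (−1.665) = +0.934 V, with n = 3 electrons transferred.
Balancing gives Cr3+(aq) + Al(s) → Cr(s) + Al3+(aq); hence Q = [Al3+(aq)] / [Cr3+(aq)] = 0.00252 (log Q = −2.598).
E = E° − (0.071/n)·log Q = +0.934 − (0.071/3)(−2.598) = +1.00 V.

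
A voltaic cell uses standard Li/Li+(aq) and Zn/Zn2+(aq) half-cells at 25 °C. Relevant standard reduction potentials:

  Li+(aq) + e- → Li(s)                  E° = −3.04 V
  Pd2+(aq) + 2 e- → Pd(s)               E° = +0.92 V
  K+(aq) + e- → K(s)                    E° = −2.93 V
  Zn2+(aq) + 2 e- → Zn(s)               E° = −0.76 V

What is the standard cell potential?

Of the two couples in this cell, the one with the more positive reduction potential is reduced at the cathode: here that is Zn²⁺/Zn (−0.76 V); Li⁺/Li (−3.04 V) is the anode.
E°cell = E°(cathode) − E°(anode) = −0.76 − (−3.04) = +2.28 V.

+2.28 V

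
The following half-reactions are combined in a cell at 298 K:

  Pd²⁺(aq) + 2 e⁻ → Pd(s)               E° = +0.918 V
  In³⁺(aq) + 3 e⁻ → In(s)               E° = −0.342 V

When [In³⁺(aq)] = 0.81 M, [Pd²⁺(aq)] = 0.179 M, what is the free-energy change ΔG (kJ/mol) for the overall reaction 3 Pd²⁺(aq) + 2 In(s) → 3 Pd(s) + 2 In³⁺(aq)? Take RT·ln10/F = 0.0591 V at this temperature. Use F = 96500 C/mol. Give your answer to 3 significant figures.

−718 kJ/mol

With Pd²⁺/Pd reduced at the cathode, E°cell = +0.918 − (−0.342) = +1.260 V and n = 6.
Q = [In³⁺(aq)]^2 / [Pd²⁺(aq)]^3 = 114, so log Q = 2.058 and E = +1.260 − (0.0591/6)(2.058) = +1.2397 V.
Finally ΔG = −nFE = −(6)(96500 C/mol)(+1.2397 V) = −718 kJ/mol.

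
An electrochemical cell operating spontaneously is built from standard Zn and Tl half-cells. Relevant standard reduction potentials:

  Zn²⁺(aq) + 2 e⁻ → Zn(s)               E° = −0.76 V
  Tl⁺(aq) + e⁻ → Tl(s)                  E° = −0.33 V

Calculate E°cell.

+0.43 V

Of the two couples in this cell, the one with the more positive reduction potential is reduced at the cathode: here that is Tl⁺/Tl (−0.33 V); Zn²⁺/Zn (−0.76 V) is the anode.
E°cell = E°(cathode) − E°(anode) = −0.33 − (−0.76) = +0.43 V.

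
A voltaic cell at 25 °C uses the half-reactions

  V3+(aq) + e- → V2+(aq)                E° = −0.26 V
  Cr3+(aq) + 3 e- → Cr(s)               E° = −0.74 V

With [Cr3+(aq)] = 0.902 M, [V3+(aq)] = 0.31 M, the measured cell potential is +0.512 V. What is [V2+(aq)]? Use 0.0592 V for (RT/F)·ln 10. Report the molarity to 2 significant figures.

0.092 M

The V³⁺/V²⁺ couple has the larger reduction potential, so it is the cathode: E°cell = −0.26 − (−0.74) = +0.48 V and n = 3.
Rearranging E = E° − (0.0592/n)·log Q gives log Q = 3(+0.48 − (+0.512))/0.0592 = −1.622.
For 3 V3+(aq) + Cr(s) → 3 V2+(aq) + Cr3+(aq), the reaction quotient is Q = ([V2+(aq)]^3·[Cr3+(aq)]) / [V3+(aq)]^3.
Substituting the known concentrations and solving, log [V2+(aq)] = −1.034 and [V2+(aq)] = 0.092 M.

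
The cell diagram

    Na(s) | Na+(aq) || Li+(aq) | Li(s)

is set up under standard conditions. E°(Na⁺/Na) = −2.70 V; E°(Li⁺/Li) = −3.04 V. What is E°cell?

By convention the left-hand electrode in cell notation is the anode (oxidation) and the right-hand electrode is the cathode (reduction).
E°cell = E°(right) − E°(left) = −3.04 − (−2.70) = −0.34 V.
The negative sign shows that, as written, the cell would require an external voltage to drive the reaction.

−0.34 V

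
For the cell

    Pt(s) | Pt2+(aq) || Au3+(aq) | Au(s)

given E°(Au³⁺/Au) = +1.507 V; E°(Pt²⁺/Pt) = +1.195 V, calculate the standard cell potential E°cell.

+0.312 V

By convention the left-hand electrode in cell notation is the anode (oxidation) and the right-hand electrode is the cathode (reduction).
E°cell = E°(right) − E°(left) = +1.507 − (+1.195) = +0.312 V.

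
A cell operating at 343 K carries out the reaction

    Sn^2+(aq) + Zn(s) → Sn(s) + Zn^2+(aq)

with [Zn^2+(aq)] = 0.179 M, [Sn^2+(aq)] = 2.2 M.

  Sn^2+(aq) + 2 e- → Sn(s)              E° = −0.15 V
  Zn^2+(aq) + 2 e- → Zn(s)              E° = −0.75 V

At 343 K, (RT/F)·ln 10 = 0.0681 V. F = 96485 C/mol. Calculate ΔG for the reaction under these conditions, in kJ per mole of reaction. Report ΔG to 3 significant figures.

−123 kJ/mol

E°cell = −0.15 − (−0.75) = +0.60 V; the balanced reaction transfers n = 2 electrons.
Here Q = [Zn^2+(aq)] / [Sn^2+(aq)] = 0.0814 (log Q = −1.090), giving E = +0.60 − (0.0681/2)·(−1.090) = +0.6371 V.
Then ΔG = −nFE = −2 × 96485 × +0.6371 J/mol = −123 kJ/mol.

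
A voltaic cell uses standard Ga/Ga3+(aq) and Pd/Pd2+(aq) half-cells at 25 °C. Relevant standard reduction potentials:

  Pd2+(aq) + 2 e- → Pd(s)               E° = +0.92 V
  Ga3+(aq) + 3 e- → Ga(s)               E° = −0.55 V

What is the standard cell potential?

The Pd²⁺/Pd couple has the higher E°, so Pd ion is reduced (cathode) and Ga is oxidized (anode).
E°cell = E°(cathode) − E°(anode) = +0.92 − (−0.55) = +1.47 V.

+1.47 V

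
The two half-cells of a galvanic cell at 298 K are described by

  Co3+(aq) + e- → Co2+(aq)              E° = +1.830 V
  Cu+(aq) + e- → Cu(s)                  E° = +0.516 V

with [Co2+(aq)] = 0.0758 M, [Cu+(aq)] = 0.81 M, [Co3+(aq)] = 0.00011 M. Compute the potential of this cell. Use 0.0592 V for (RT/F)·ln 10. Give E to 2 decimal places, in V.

+1.15 V

The Co³⁺/Co²⁺ couple has the more positive E°, so it is the cathode; Cu⁺/Cu is the anode.
E°cell = E°cat − E°an = +1.830 − (+0.516) = +1.314 V; n = 1.
For the overall reaction Co3+(aq) + Cu(s) → Co2+(aq) + Cu+(aq), Q = ([Co2+(aq)]·[Cu+(aq)]) / [Co3+(aq)] = 558, giving log Q = 2.747.
Applying E = E° − (RT ln10/nF)·log Q gives +1.314 − (0.0592/1)(2.747) = +1.15 V.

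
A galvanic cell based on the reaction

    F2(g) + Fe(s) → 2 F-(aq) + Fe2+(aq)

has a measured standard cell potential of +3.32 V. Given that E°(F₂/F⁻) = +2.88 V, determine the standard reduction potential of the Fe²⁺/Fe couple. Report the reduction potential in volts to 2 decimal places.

−0.44 V

In the reaction as written the F₂/F⁻ couple is reduced (cathode) and Fe²⁺/Fe is oxidized (anode), so E°cell = E°(F₂/F⁻) − E°(Fe²⁺/Fe).
E°(Fe²⁺/Fe) = E°(cathode) − E°cell = +2.88 − (+3.32) = −0.44 V.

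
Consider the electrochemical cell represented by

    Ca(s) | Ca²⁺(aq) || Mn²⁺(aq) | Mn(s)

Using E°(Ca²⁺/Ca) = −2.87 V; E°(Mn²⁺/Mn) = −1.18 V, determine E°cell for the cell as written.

By convention the left-hand electrode in cell notation is the anode (oxidation) and the right-hand electrode is the cathode (reduction).
E°cell = E°(right) − E°(left) = −1.18 − (−2.87) = +1.69 V.

+1.69 V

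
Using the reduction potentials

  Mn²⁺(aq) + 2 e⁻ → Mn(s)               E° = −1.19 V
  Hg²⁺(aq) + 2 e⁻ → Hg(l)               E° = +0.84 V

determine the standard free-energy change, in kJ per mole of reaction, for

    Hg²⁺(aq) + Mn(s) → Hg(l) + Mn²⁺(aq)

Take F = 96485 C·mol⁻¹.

−392 kJ/mol

In the reaction as written Hg²⁺(aq) is reduced, so the Hg²⁺/Hg couple is the cathode and Mn²⁺/Mn is the anode.
E°cell = +0.84 − (−1.19) = +2.03 V; balancing electrons gives n = 2.
ΔG° = −nFE°cell = −(2)(96485)(+2.03) J/mol = −392 kJ/mol.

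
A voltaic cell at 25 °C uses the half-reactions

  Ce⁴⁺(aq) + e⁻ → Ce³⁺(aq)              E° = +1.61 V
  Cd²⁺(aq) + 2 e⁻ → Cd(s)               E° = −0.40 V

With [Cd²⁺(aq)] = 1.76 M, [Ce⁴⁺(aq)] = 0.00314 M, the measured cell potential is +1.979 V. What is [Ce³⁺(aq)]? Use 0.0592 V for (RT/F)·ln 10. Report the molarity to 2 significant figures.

0.0079 M

The Ce⁴⁺/Ce³⁺ couple has the larger reduction potential, so it is the cathode: E°cell = +1.61 − (−0.40) = +2.01 V and n = 2.
From the Nernst equation, log Q = n(E° − E)/0.0592 = 2·(+2.01 − (+1.979))/0.0592 = 1.047.
The balanced reaction is 2 Ce⁴⁺(aq) + Cd(s) → 2 Ce³⁺(aq) + Cd²⁺(aq), so Q = ([Ce³⁺(aq)]^2·[Cd²⁺(aq)]) / [Ce⁴⁺(aq)]^2.
Substituting the known concentrations and solving, log [Ce³⁺(aq)] = −2.102 and [Ce³⁺(aq)] = 0.0079 M.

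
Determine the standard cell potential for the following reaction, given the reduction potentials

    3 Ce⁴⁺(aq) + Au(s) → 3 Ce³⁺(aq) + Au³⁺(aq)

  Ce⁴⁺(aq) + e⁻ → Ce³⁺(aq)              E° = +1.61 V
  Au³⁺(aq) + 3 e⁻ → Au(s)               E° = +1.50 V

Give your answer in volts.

+0.11 V

In the reaction as written, Ce⁴⁺(aq) is reduced (cathode) and Au³⁺(aq) is produced by oxidation at the anode.
E°cell = E°(cathode) − E°(anode) = +1.61 − (+1.50) = +0.11 V.
The positive value indicates the reaction is spontaneous as written.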